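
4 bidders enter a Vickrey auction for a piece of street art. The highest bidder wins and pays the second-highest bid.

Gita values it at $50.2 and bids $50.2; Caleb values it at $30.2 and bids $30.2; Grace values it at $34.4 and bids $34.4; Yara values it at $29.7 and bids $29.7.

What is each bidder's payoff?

Ordered from highest: Gita $50.2; Grace $34.4; Caleb $30.2; Yara $29.7.
Gita has the top bid and wins; the price is the second-highest bid, $34.4.
Gita's payoff = $50.2 − $34.4 = $15.8. All other bidders lose, so their payoff is 0.

Gita $15.8, Caleb $0.0, Grace $0.0, Yara $0.0.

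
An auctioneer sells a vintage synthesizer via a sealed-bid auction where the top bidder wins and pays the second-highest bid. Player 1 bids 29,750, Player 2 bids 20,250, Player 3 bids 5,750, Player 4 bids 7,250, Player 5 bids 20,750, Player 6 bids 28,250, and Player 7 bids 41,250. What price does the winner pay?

29,750

Ordered from highest: Player 7 41,250, then Player 1 29,750, then Player 6 28,250, then Player 5 20,750, then Player 2 20,250, then Player 4 7,250, then Player 3 5,750.
Player 7 is the highest bidder, so Player 7 wins.
Under the second-price rule, the price is the second-highest bid: 29,750.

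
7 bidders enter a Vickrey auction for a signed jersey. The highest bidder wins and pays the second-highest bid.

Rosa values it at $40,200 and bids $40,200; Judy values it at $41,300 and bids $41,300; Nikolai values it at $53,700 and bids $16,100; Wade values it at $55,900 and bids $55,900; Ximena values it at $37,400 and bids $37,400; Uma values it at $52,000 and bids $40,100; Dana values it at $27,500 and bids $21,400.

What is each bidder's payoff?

Ranking the bids: Wade $55,900, then Judy $41,300, then Rosa $40,200, then Uma $40,100, then Ximena $37,400, then Dana $21,400, then Nikolai $16,100.
Wade has the top bid and wins; the price is the second-highest bid, $41,300.
Wade's payoff = $55,900 − $41,300 = $14,600. All other bidders lose, so their payoff is 0.

Payoffs: Rosa $0, Judy $0, Nikolai $0, Wade $14,600, Ximena $0, Uma $0, Dana $0.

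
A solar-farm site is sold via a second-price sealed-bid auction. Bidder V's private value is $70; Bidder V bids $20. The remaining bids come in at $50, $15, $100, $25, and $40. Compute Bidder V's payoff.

$0

Highest competing bid: $100.
Bidder V's bid $20 is not the highest, so Bidder V loses, pays nothing, and earns zero payoff.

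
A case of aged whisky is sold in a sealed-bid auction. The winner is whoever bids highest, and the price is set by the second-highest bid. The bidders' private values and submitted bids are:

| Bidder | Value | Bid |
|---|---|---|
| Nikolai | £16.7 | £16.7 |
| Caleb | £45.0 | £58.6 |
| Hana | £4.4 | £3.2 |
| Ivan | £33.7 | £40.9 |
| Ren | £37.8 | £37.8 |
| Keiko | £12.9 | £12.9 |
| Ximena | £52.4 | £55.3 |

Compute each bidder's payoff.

Sorted high to low: Caleb £58.6; Ximena £55.3; Ivan £40.9; Ren £37.8; Nikolai £16.7; Keiko £12.9; Hana £3.2.
Caleb has the top bid and wins; the price is the second-highest bid, £55.3.
Caleb's payoff = £45.0 − £55.3 = -£10.3. All other bidders lose, so their payoff is 0.

Payoffs: Nikolai £0.0, Caleb -£10.3, Hana £0.0, Ivan £0.0, Ren £0.0, Keiko £0.0, Ximena £0.0.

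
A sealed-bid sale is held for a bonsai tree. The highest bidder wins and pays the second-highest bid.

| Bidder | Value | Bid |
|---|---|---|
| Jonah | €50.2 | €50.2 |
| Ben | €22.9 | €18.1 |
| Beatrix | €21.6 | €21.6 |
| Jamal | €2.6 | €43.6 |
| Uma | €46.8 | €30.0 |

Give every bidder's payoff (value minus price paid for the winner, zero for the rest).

Jonah €6.6, Ben €0.0, Beatrix €0.0, Jamal €0.0, Uma €0.0.

Ordered from highest: Jonah €50.2 > Jamal €43.6 > Uma €30.0 > Beatrix €21.6 > Ben €18.1.
Jonah has the top bid and wins; the price is the second-highest bid, €43.6.
Jonah's payoff = €50.2 − €43.6 = €6.6. All other bidders lose, so their payoff is 0.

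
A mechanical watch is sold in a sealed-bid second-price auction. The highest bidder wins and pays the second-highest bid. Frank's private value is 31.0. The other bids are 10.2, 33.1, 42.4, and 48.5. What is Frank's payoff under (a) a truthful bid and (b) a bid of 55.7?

The highest competing bid is 48.5.
Bidding truthfully at 31.0: the top bid is 48.5 (a rival), so Frank loses. Payoff = 0.0.
Bidding 55.7: Frank has the top bid, wins, and pays the second-highest bid 48.5. Payoff = 31.0 − 48.5 = -17.5.

Truthful: 0.0; alternative: -17.5.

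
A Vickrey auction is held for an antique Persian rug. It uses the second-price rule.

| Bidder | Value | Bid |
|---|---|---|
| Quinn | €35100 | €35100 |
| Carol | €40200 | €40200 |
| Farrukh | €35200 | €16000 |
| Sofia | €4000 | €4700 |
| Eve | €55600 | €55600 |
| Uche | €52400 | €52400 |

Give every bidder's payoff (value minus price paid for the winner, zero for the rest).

Sorted high to low: Eve €55600, then Uche €52400, then Carol €40200, then Quinn €35100, then Farrukh €16000, then Sofia €4700.
Eve has the top bid and wins; the price is the second-highest bid, €52400.
Eve's payoff = €55600 − €52400 = €3200. All other bidders lose, so their payoff is 0.

Payoffs: Quinn €0, Carol €0, Farrukh €0, Sofia €0, Eve €3200, Uche €0.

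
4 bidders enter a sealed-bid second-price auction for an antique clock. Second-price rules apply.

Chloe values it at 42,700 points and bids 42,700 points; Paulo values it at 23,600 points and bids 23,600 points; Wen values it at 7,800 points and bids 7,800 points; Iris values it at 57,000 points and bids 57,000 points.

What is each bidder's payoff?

Payoffs: Chloe 0 points, Paulo 0 points, Wen 0 points, Iris 14,300 points.

Sorted high to low: Iris 57,000 points; Chloe 42,700 points; Paulo 23,600 points; Wen 7,800 points.
Iris has the top bid and wins; the price is the second-highest bid, 42,700 points.
Iris's payoff = 57,000 points − 42,700 points = 14,300 points. All other bidders lose, so their payoff is 0.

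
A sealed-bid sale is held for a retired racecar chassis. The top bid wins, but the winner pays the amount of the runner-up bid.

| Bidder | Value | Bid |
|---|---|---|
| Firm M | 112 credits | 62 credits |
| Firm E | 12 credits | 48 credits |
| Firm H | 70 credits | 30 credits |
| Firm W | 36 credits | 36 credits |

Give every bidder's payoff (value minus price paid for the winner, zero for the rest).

Ranking the bids: Firm M 62 credits; Firm E 48 credits; Firm W 36 credits; Firm H 30 credits.
Firm M has the top bid and wins; the price is the second-highest bid, 48 credits.
Firm M's payoff = 112 credits − 48 credits = 64 credits. All other bidders lose, so their payoff is 0.

Firm M 64 credits, Firm E 0 credits, Firm H 0 credits, Firm W 0 credits.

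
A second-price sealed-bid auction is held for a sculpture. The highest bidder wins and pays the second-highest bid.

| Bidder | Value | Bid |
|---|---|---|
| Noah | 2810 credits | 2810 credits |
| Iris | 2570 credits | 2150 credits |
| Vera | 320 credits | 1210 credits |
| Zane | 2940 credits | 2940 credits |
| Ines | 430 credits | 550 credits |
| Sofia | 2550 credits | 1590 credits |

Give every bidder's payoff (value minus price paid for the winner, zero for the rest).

Noah 0 credits, Iris 0 credits, Vera 0 credits, Zane 130 credits, Ines 0 credits, Sofia 0 credits.

Sorted high to low: Zane 2940 credits, then Noah 2810 credits, then Iris 2150 credits, then Sofia 1590 credits, then Vera 1210 credits, then Ines 550 credits.
Zane has the top bid and wins; the price is the second-highest bid, 2810 credits.
Zane's payoff = 2940 credits − 2810 credits = 130 credits. All other bidders lose, so their payoff is 0.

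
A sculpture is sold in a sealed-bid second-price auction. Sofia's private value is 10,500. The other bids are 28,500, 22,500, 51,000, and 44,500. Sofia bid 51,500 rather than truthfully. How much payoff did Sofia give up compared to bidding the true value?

The highest competing bid is 51,000.
Bidding truthfully at 10,500: the top bid is 51,000 (a rival), so Sofia loses. Payoff = 0.
Bidding 51,500: Sofia has the top bid, wins, and pays the second-highest bid 51,000. Payoff = 10,500 − 51,000 = -40,500.
Regret = truthful payoff − actual payoff = 0 − -40,500 = 40,500.

40,500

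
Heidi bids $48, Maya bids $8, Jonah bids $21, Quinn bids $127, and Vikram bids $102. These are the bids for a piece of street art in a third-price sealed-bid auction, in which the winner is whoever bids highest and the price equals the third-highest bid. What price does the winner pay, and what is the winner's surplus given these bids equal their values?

Bids in descending order: Quinn $127 > Vikram $102 > Heidi $48 > Jonah $21 > Maya $8.
Quinn is the highest bidder, so Quinn wins.
Under the third-price rule, the price is the third-highest bid: $48.
Surplus = $127 − $48 = $79.

Price $48; surplus $79.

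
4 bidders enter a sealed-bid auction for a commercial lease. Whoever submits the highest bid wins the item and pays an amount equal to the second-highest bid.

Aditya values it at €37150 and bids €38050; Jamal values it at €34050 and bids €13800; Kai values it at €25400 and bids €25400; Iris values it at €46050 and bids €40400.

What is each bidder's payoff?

Aditya €0, Jamal €0, Kai €0, Iris €8000.

Sorted high to low: Iris €40400 > Aditya €38050 > Kai €25400 > Jamal €13800.
Iris has the top bid and wins; the price is the second-highest bid, €38050.
Iris's payoff = €46050 − €38050 = €8000. All other bidders lose, so their payoff is 0.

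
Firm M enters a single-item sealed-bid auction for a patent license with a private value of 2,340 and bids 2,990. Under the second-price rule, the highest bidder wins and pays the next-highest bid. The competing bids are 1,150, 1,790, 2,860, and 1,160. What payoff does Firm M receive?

Payoff = -520.

Highest competing bid: 2,860.
Firm M's bid 2,990 is the highest overall, so Firm M wins and pays the second-highest bid, 2,860.
Payoff = value − price = 2,340 − 2,860 = -520.
Overbidding won the item at a price above value — truthful bidding would have avoided this loss.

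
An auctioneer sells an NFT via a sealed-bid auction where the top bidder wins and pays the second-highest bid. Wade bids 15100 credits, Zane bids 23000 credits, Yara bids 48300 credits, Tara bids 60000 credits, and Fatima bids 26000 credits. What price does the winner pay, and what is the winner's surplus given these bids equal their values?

Ordered from highest: Tara 60000 credits, then Yara 48300 credits, then Fatima 26000 credits, then Zane 23000 credits, then Wade 15100 credits.
Tara is the highest bidder, so Tara wins.
Under the second-price rule, the price is the second-highest bid: 48300 credits.
Surplus = 60000 credits − 48300 credits = 11700 credits.

The winner pays 48300 credits for a surplus of 11700 credits.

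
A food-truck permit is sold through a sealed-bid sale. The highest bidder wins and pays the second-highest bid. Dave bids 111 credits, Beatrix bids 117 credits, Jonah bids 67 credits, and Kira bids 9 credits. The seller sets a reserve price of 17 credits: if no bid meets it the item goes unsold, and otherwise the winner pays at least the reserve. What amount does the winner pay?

Bids in descending order: Beatrix 117 credits; Dave 111 credits; Jonah 67 credits; Kira 9 credits.
Beatrix has the highest bid, so Beatrix wins.
The second-highest bid is 111 credits, which exceeds the reserve, so that sets the price.

111 credits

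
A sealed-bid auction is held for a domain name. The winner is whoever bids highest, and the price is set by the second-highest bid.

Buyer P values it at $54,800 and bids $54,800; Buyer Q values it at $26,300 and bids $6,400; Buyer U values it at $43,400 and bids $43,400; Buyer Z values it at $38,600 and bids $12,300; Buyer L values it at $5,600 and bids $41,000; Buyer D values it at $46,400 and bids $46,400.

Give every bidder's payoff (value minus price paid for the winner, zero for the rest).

Payoffs: Buyer P $8,400, Buyer Q $0, Buyer U $0, Buyer Z $0, Buyer L $0, Buyer D $0.

Sorted high to low: Buyer P $54,800 > Buyer D $46,400 > Buyer U $43,400 > Buyer L $41,000 > Buyer Z $12,300 > Buyer Q $6,400.
Buyer P has the top bid and wins; the price is the second-highest bid, $46,400.
Buyer P's payoff = $54,800 − $46,400 = $8,400. All other bidders lose, so their payoff is 0.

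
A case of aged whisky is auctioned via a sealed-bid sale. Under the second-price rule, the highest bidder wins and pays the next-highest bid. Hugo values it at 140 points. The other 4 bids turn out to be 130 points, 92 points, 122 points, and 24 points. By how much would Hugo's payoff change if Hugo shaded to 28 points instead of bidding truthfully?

Change in payoff: -10 points.

The highest competing bid is 130 points.
Bidding truthfully at 140 points: Hugo has the top bid, wins, and pays the second-highest bid 130 points. Payoff = 140 points − 130 points = 10 points.
Bidding 28 points: the top bid is 130 points (a rival), so Hugo loses. Payoff = 0 points.
Change = 0 points − 10 points = -10 points.
Deviating from a truthful bid can only lose payoff in a second-price auction — never gain.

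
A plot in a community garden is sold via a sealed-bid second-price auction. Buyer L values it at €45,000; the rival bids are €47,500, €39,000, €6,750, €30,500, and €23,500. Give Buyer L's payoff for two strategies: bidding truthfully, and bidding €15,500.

Truthful: €0; alternative: €0.

The highest competing bid is €47,500.
Bidding truthfully at €45,000: the top bid is €47,500 (a rival), so Buyer L loses. Payoff = €0.
Bidding €15,500: the top bid is €47,500 (a rival), so Buyer L loses. Payoff = €0.
The bid only affects whether you win, not the price — here both bids land on the same side of the top rival bid, so the deviation is payoff-neutral.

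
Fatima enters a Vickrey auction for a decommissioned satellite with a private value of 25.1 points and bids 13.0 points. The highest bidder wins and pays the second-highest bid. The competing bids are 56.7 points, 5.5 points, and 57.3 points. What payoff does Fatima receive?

Highest competing bid: 57.3 points.
Fatima's bid 13.0 points is not the highest, so Fatima loses, pays nothing, and earns zero payoff.

Fatima's payoff: 0.0 points.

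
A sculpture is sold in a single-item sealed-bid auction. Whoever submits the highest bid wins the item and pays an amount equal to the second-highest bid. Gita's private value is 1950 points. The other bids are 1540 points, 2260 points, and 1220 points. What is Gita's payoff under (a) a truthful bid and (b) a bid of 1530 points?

(a) 0 points  (b) 0 points

The highest competing bid is 2260 points.
Bidding truthfully at 1950 points: the top bid is 2260 points (a rival), so Gita loses. Payoff = 0 points.
Bidding 1530 points: the top bid is 2260 points (a rival), so Gita loses. Payoff = 0 points.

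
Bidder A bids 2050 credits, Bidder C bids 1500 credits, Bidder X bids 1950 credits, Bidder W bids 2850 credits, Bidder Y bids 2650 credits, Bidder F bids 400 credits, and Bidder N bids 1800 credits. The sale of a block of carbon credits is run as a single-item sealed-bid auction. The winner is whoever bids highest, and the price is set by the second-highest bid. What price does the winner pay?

The winner pays 2650 credits.

Bids in descending order: Bidder W 2850 credits, then Bidder Y 2650 credits, then Bidder A 2050 credits, then Bidder X 1950 credits, then Bidder N 1800 credits, then Bidder C 1500 credits, then Bidder F 400 credits.
Bidder W has the highest bid, so Bidder W wins.
The second-highest bid is 2650 credits, so that is what Bidder W pays.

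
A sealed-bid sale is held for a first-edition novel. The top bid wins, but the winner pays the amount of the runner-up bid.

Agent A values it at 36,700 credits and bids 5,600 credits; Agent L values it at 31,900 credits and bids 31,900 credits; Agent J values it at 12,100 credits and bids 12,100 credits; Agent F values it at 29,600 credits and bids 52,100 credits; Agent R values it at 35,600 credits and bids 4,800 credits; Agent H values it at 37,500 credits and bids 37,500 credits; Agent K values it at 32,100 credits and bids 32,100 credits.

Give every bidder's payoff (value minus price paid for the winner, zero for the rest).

Ordered from highest: Agent F 52,100 credits > Agent H 37,500 credits > Agent K 32,100 credits > Agent L 31,900 credits > Agent J 12,100 credits > Agent A 5,600 credits > Agent R 4,800 credits.
Agent F has the top bid and wins; the price is the second-highest bid, 37,500 credits.
Agent F's payoff = 29,600 credits − 37,500 credits = -7,900 credits. All other bidders lose, so their payoff is 0.

Payoffs: Agent A 0 credits, Agent L 0 credits, Agent J 0 credits, Agent F -7,900 credits, Agent R 0 credits, Agent H 0 credits, Agent K 0 credits.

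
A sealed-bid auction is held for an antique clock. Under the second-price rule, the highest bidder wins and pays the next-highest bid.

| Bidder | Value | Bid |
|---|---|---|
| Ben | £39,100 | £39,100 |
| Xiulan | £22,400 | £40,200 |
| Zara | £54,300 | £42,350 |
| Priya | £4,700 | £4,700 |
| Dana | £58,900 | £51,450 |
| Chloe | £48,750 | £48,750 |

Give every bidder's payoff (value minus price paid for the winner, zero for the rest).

Ben £0, Xiulan £0, Zara £0, Priya £0, Dana £10,150, Chloe £0.

Bids in descending order: Dana £51,450 > Chloe £48,750 > Zara £42,350 > Xiulan £40,200 > Ben £39,100 > Priya £4,700.
Dana has the top bid and wins; the price is the second-highest bid, £48,750.
Dana's payoff = £58,900 − £48,750 = £10,150. All other bidders lose, so their payoff is 0.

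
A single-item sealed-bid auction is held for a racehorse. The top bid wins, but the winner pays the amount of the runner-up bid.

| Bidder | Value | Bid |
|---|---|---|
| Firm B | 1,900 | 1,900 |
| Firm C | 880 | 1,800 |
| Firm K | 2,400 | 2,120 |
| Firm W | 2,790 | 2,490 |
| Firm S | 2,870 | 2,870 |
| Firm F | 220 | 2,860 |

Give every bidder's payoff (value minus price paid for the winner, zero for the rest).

Ordered from highest: Firm S 2,870; Firm F 2,860; Firm W 2,490; Firm K 2,120; Firm B 1,900; Firm C 1,800.
Firm S has the top bid and wins; the price is the second-highest bid, 2,860.
Firm S's payoff = 2,870 − 2,860 = 10. All other bidders lose, so their payoff is 0.

Firm B 0, Firm C 0, Firm K 0, Firm W 0, Firm S 10, Firm F 0.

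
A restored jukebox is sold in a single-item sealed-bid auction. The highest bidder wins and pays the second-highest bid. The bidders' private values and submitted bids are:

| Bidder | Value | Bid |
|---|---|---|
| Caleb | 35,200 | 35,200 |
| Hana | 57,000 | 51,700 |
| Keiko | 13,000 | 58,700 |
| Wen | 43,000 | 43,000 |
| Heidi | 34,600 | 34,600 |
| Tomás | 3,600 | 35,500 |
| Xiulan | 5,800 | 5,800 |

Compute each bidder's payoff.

Ranking the bids: Keiko 58,700, then Hana 51,700, then Wen 43,000, then Tomás 35,500, then Caleb 35,200, then Heidi 34,600, then Xiulan 5,800.
Keiko has the top bid and wins; the price is the second-highest bid, 51,700.
Keiko's payoff = 13,000 − 51,700 = -38,700. All other bidders lose, so their payoff is 0.

Caleb 0, Hana 0, Keiko -38,700, Wen 0, Heidi 0, Tomás 0, Xiulan 0.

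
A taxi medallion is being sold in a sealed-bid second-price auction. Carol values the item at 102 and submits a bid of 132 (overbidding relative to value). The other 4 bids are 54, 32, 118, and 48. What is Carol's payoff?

-16

Highest competing bid: 118.
Carol's bid 132 is the highest overall, so Carol wins and pays the second-highest bid, 118.
Payoff = value − price = 102 − 118 = -16.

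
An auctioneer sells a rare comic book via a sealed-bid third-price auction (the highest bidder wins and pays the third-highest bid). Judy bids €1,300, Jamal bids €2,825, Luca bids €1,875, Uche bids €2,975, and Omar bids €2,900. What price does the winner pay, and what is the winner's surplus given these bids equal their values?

The winner pays €2,825 for a surplus of €150.

Bids in descending order: Uche €2,975; Omar €2,900; Jamal €2,825; Luca €1,875; Judy €1,300.
Uche is the highest bidder, so Uche wins.
Under the third-price rule, the price is the third-highest bid: €2,825.
Surplus = €2,975 − €2,825 = €150.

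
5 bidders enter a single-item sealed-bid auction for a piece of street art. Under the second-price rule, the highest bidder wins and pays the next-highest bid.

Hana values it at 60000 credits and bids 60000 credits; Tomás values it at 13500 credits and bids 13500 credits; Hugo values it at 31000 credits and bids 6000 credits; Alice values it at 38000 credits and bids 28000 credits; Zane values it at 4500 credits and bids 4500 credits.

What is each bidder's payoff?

Payoffs: Hana 32000 credits, Tomás 0 credits, Hugo 0 credits, Alice 0 credits, Zane 0 credits.

Bids in descending order: Hana 60000 credits, then Alice 28000 credits, then Tomás 13500 credits, then Hugo 6000 credits, then Zane 4500 credits.
Hana has the top bid and wins; the price is the second-highest bid, 28000 credits.
Hana's payoff = 60000 credits − 28000 credits = 32000 credits. All other bidders lose, so their payoff is 0.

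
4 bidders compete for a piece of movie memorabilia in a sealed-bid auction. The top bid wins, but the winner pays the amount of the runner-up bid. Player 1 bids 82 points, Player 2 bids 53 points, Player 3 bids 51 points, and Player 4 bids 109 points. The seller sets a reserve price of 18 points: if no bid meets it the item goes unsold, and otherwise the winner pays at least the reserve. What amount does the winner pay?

Ordered from highest: Player 4 109 points > Player 1 82 points > Player 2 53 points > Player 3 51 points.
Player 4 has the highest bid, so Player 4 wins.
The second-highest bid is 82 points, which exceeds the reserve, so that sets the price.

The winner pays 82 points.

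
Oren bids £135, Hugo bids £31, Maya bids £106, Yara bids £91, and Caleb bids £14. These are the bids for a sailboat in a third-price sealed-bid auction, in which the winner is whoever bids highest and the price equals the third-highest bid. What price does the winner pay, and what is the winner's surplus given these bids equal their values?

Price £91; surplus £44.

Ranking the bids: Oren £135; Maya £106; Yara £91; Hugo £31; Caleb £14.
Oren is the highest bidder, so Oren wins.
Under the third-price rule, the price is the third-highest bid: £91.
Surplus = £135 − £91 = £44.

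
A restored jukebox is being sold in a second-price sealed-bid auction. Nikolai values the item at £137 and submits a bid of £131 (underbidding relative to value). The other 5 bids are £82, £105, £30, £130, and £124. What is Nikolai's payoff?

£7

Highest competing bid: £130.
Nikolai's bid £131 is the highest overall, so Nikolai wins and pays the second-highest bid, £130.
Payoff = value − price = £137 − £130 = £7.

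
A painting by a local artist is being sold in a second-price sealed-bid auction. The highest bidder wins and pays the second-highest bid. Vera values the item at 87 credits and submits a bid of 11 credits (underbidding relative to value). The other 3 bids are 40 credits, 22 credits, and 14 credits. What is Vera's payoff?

Payoff = 0 credits.

Highest competing bid: 40 credits.
Vera's bid 11 credits is not the highest, so Vera loses, pays nothing, and earns zero payoff.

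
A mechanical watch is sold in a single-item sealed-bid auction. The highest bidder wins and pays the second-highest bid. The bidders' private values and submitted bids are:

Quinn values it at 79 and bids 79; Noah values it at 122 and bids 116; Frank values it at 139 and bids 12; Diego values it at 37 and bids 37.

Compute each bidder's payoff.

Ordered from highest: Noah 116 > Quinn 79 > Diego 37 > Frank 12.
Noah has the top bid and wins; the price is the second-highest bid, 79.
Noah's payoff = 122 − 79 = 43. All other bidders lose, so their payoff is 0.

Payoffs: Quinn 0, Noah 43, Frank 0, Diego 0.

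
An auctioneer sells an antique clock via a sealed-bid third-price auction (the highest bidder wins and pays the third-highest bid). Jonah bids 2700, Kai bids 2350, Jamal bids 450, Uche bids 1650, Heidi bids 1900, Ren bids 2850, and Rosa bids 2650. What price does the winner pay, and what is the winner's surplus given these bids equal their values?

Sorted high to low: Ren 2850, then Jonah 2700, then Rosa 2650, then Kai 2350, then Heidi 1900, then Uche 1650, then Jamal 450.
Ren is the highest bidder, so Ren wins.
Under the third-price rule, the price is the third-highest bid: 2650.
Surplus = 2850 − 2650 = 200.

The winner pays 2650 for a surplus of 200.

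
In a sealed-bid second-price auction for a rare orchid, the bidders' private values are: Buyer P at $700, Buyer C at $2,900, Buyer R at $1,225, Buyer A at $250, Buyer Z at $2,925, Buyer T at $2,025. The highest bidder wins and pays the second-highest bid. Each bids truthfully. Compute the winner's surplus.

Bids in descending order: Buyer Z $2,925; Buyer C $2,900; Buyer T $2,025; Buyer R $1,225; Buyer P $700; Buyer A $250.
Buyer Z wins with the top bid and pays the second-highest, $2,900.
Surplus = $2,925 − $2,900 = $25.

Surplus = $25.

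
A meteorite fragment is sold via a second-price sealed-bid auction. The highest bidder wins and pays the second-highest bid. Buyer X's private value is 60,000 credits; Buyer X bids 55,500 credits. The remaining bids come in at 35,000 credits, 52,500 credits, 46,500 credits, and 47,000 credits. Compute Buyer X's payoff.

Highest competing bid: 52,500 credits.
Buyer X's bid 55,500 credits is the highest overall, so Buyer X wins and pays the second-highest bid, 52,500 credits.
Payoff = value − price = 60,000 credits − 52,500 credits = 7,500 credits.

Buyer X's payoff: 7,500 credits.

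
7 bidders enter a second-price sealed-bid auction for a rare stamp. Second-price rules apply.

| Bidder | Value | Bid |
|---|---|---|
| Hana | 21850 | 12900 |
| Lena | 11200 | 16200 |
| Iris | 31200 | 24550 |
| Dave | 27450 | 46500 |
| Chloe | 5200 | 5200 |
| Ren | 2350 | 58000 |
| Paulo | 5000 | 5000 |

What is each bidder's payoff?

Ordered from highest: Ren 58000 > Dave 46500 > Iris 24550 > Lena 16200 > Hana 12900 > Chloe 5200 > Paulo 5000.
Ren has the top bid and wins; the price is the second-highest bid, 46500.
Ren's payoff = 2350 − 46500 = -44150. All other bidders lose, so their payoff is 0.

Payoffs: Hana 0, Lena 0, Iris 0, Dave 0, Chloe 0, Ren -44150, Paulo 0.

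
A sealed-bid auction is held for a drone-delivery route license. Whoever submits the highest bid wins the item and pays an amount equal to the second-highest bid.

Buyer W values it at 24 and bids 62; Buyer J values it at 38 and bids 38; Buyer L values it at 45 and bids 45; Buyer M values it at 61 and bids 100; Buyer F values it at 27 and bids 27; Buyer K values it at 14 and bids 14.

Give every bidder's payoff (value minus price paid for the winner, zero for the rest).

Sorted high to low: Buyer M 100, then Buyer W 62, then Buyer L 45, then Buyer J 38, then Buyer F 27, then Buyer K 14.
Buyer M has the top bid and wins; the price is the second-highest bid, 62.
Buyer M's payoff = 61 − 62 = -1. All other bidders lose, so their payoff is 0.

Buyer W 0, Buyer J 0, Buyer L 0, Buyer M -1, Buyer F 0, Buyer K 0.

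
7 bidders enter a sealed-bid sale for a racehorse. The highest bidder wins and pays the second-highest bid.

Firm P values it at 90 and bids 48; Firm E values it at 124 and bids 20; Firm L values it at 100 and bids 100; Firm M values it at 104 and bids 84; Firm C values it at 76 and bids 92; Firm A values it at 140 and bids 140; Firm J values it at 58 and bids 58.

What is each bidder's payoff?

Bids in descending order: Firm A 140, then Firm L 100, then Firm C 92, then Firm M 84, then Firm J 58, then Firm P 48, then Firm E 20.
Firm A has the top bid and wins; the price is the second-highest bid, 100.
Firm A's payoff = 140 − 100 = 40. All other bidders lose, so their payoff is 0.

Payoffs: Firm P 0, Firm E 0, Firm L 0, Firm M 0, Firm C 0, Firm A 40, Firm J 0.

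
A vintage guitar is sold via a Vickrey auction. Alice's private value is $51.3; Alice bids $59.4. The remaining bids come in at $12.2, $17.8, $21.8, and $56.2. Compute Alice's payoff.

Highest competing bid: $56.2.
Alice's bid $59.4 is the highest overall, so Alice wins and pays the second-highest bid, $56.2.
Payoff = value − price = $51.3 − $56.2 = -$4.9.

-$4.9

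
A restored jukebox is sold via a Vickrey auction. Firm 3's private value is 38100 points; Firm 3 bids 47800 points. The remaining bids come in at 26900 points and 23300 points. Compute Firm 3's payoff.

Payoff = 11200 points.

Highest competing bid: 26900 points.
Firm 3's bid 47800 points is the highest overall, so Firm 3 wins and pays the second-highest bid, 26900 points.
Payoff = value − price = 38100 points − 26900 points = 11200 points.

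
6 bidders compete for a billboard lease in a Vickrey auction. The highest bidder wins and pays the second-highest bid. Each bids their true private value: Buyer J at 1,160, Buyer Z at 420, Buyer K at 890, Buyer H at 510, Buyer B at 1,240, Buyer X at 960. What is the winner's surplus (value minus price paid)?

Ordered from highest: Buyer B 1,240, then Buyer J 1,160, then Buyer X 960, then Buyer K 890, then Buyer H 510, then Buyer Z 420.
Buyer B wins with the top bid and pays the second-highest, 1,160.
Surplus = 1,240 − 1,160 = 80.

Surplus = 80.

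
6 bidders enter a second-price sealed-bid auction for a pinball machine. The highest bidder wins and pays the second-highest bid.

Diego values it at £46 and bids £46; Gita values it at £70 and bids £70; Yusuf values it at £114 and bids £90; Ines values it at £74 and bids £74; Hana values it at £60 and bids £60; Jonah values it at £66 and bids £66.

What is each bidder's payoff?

Bids in descending order: Yusuf £90; Ines £74; Gita £70; Jonah £66; Hana £60; Diego £46.
Yusuf has the top bid and wins; the price is the second-highest bid, £74.
Yusuf's payoff = £114 − £74 = £40. All other bidders lose, so their payoff is 0.

Payoffs: Diego £0, Gita £0, Yusuf £40, Ines £0, Hana £0, Jonah £0.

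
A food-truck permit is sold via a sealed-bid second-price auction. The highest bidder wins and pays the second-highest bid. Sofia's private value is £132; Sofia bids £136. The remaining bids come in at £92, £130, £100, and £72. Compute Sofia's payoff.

Payoff = £2.

Highest competing bid: £130.
Sofia's bid £136 is the highest overall, so Sofia wins and pays the second-highest bid, £130.
Payoff = value − price = £132 − £130 = £2.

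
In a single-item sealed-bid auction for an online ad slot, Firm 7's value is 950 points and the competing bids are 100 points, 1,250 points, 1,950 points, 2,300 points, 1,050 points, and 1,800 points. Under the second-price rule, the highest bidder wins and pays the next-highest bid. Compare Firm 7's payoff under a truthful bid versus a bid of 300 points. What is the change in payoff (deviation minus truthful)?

The highest competing bid is 2,300 points.
Bidding truthfully at 950 points: the top bid is 2,300 points (a rival), so Firm 7 loses. Payoff = 0 points.
Bidding 300 points: the top bid is 2,300 points (a rival), so Firm 7 loses. Payoff = 0 points.
Change = 0 points − 0 points = 0 points.

Change in payoff: 0 points.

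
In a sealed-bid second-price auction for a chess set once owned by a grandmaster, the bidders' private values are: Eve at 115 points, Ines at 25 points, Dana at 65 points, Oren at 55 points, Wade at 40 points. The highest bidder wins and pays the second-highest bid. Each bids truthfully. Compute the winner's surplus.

Bids in descending order: Eve 115 points > Dana 65 points > Oren 55 points > Wade 40 points > Ines 25 points.
Eve wins with the top bid and pays the second-highest, 65 points.
Surplus = 115 points − 65 points = 50 points.

Surplus = 50 points.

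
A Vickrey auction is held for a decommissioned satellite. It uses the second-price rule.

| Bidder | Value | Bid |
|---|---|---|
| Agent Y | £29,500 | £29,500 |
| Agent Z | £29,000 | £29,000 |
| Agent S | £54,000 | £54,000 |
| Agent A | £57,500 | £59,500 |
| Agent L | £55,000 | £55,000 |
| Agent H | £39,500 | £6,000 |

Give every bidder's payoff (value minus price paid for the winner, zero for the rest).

Payoffs: Agent Y £0, Agent Z £0, Agent S £0, Agent A £2,500, Agent L £0, Agent H £0.

Ordered from highest: Agent A £59,500, then Agent L £55,000, then Agent S £54,000, then Agent Y £29,500, then Agent Z £29,000, then Agent H £6,000.
Agent A has the top bid and wins; the price is the second-highest bid, £55,000.
Agent A's payoff = £57,500 − £55,000 = £2,500. All other bidders lose, so their payoff is 0.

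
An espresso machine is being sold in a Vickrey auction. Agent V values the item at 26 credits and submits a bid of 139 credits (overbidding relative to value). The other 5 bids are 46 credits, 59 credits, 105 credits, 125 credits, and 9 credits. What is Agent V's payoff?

Payoff = -99 credits.

Highest competing bid: 125 credits.
Agent V's bid 139 credits is the highest overall, so Agent V wins and pays the second-highest bid, 125 credits.
Payoff = value − price = 26 credits − 125 credits = -99 credits.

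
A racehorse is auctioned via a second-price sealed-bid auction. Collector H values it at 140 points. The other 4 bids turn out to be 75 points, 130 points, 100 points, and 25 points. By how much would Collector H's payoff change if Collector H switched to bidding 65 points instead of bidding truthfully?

Change in payoff: -10 points.

The highest competing bid is 130 points.
Bidding truthfully at 140 points: Collector H has the top bid, wins, and pays the second-highest bid 130 points. Payoff = 140 points − 130 points = 10 points.
Bidding 65 points: the top bid is 130 points (a rival), so Collector H loses. Payoff = 0 points.
Change = 0 points − 10 points = -10 points.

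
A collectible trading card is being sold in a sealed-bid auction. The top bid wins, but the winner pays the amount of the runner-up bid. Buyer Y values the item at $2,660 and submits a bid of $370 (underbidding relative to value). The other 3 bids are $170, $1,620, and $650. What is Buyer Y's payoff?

Highest competing bid: $1,620.
Buyer Y's bid $370 is not the highest, so Buyer Y loses, pays nothing, and earns zero payoff.

Payoff = $0.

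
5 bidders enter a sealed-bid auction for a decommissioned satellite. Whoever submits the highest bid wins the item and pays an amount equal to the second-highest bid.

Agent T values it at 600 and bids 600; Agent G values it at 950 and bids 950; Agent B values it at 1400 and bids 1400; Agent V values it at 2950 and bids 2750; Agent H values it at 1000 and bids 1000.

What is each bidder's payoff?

Payoffs: Agent T 0, Agent G 0, Agent B 0, Agent V 1550, Agent H 0.

Bids in descending order: Agent V 2750, then Agent B 1400, then Agent H 1000, then Agent G 950, then Agent T 600.
Agent V has the top bid and wins; the price is the second-highest bid, 1400.
Agent V's payoff = 2950 − 1400 = 1550. All other bidders lose, so their payoff is 0.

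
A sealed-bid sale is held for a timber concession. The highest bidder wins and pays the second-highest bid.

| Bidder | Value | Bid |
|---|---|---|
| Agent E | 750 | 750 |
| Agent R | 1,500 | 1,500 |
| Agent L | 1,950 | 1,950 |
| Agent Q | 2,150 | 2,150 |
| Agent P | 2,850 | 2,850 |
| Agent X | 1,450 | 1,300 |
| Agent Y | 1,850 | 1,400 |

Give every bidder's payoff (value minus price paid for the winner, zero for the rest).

Sorted high to low: Agent P 2,850 > Agent Q 2,150 > Agent L 1,950 > Agent R 1,500 > Agent Y 1,400 > Agent X 1,300 > Agent E 750.
Agent P has the top bid and wins; the price is the second-highest bid, 2,150.
Agent P's payoff = 2,850 − 2,150 = 700. All other bidders lose, so their payoff is 0.

Payoffs: Agent E 0, Agent R 0, Agent L 0, Agent Q 0, Agent P 700, Agent X 0, Agent Y 0.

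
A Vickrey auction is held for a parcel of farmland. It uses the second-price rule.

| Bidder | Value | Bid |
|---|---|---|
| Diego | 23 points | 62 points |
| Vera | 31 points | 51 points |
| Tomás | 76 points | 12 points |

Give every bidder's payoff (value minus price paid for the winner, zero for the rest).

Bids in descending order: Diego 62 points, then Vera 51 points, then Tomás 12 points.
Diego has the top bid and wins; the price is the second-highest bid, 51 points.
Diego's payoff = 23 points − 51 points = -28 points. All other bidders lose, so their payoff is 0.

Diego -28 points, Vera 0 points, Tomás 0 points.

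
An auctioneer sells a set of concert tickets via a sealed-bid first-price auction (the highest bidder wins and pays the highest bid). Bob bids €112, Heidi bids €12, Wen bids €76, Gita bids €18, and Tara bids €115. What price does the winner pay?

Ordered from highest: Tara €115; Bob €112; Wen €76; Gita €18; Heidi €12.
Tara is the highest bidder, so Tara wins.
Under the first-price rule, the price is the highest bid: €115.

The winner pays €115.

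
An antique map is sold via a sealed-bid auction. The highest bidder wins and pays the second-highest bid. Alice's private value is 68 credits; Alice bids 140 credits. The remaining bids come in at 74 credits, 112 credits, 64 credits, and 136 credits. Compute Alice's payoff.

Highest competing bid: 136 credits.
Alice's bid 140 credits is the highest overall, so Alice wins and pays the second-highest bid, 136 credits.
Payoff = value − price = 68 credits − 136 credits = -68 credits.

-68 credits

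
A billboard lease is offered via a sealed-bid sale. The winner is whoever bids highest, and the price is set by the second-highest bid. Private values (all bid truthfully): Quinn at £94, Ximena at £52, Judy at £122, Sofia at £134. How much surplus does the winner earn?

£12

Sorted high to low: Sofia £134, then Judy £122, then Quinn £94, then Ximena £52.
Sofia wins with the top bid and pays the second-highest, £122.
Surplus = £134 − £122 = £12.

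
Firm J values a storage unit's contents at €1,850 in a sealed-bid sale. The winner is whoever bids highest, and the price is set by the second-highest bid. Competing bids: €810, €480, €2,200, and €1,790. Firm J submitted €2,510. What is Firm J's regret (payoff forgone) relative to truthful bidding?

Payoff forgone: €350.

The highest competing bid is €2,200.
Bidding truthfully at €1,850: the top bid is €2,200 (a rival), so Firm J loses. Payoff = €0.
Bidding €2,510: Firm J has the top bid, wins, and pays the second-highest bid €2,200. Payoff = €1,850 − €2,200 = -€350.
Regret = truthful payoff − actual payoff = €0 − -€350 = €350.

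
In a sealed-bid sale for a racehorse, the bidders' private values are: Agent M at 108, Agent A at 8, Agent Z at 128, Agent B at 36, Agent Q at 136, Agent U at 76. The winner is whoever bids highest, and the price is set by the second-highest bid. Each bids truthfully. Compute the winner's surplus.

8

Ordered from highest: Agent Q 136 > Agent Z 128 > Agent M 108 > Agent U 76 > Agent B 36 > Agent A 8.
Agent Q wins with the top bid and pays the second-highest, 128.
Surplus = 136 − 128 = 8.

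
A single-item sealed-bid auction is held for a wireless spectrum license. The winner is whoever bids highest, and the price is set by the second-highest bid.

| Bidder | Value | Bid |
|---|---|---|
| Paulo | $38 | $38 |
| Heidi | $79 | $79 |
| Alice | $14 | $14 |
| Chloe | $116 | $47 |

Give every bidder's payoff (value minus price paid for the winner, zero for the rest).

Payoffs: Paulo $0, Heidi $32, Alice $0, Chloe $0.

Ordered from highest: Heidi $79, then Chloe $47, then Paulo $38, then Alice $14.
Heidi has the top bid and wins; the price is the second-highest bid, $47.
Heidi's payoff = $79 − $47 = $32. All other bidders lose, so their payoff is 0.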